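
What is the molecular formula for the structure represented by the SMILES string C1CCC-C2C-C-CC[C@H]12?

Heavy atoms from the SMILES: 10 C.
Implicit hydrogens by atom environment:
  8 × C: 2 H each → 16
  2 × C: 1 H each → 2
  Total hydrogens = 18.
Molecular formula: C10H18

C10H18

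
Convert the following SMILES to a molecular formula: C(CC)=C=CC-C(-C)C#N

Heavy atoms from the SMILES: 9 C, 1 N.
Implicit hydrogens by atom environment:
  3 × C: 1 H each → 3
  2 × C: 3 H each → 6
  2 × C: 2 H each → 4
  2 × C: no H
  1 × N: no H
  Total hydrogens = 13.
Molecular formula: C9H13N

C9H13N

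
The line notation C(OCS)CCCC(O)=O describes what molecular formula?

C6H12O3S

Heavy atoms from the SMILES: 6 C, 3 O, 1 S.
Implicit hydrogens by atom environment:
  5 × C: 2 H each → 10
  2 × O: no H
  1 × C: no H
  1 × O: 1 H
  1 × S: 1 H
  Total hydrogens = 12.
Molecular formula: C6H12O3S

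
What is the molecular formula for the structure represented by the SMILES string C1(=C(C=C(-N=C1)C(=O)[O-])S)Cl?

C6H3ClNO2S-

Heavy atoms from the SMILES: 6 C, 1 Cl, 1 N, 2 O, 1 S.
Implicit hydrogens by atom environment:
  3 × C (aromatic): no H
  2 × C (aromatic): 1 H each → 2
  1 × C: no H
  1 × Cl: no H
  1 × N (aromatic): no H
  1 × O: no H
  1 × O (charge -1): no H
  1 × S: 1 H
  Total hydrogens = 3.
Net charge -1.
Molecular formula: C6H3ClNO2S-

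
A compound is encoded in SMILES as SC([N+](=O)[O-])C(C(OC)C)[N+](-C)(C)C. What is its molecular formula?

Heavy atoms from the SMILES: 8 C, 2 N, 3 O, 1 S.
Implicit hydrogens by atom environment:
  5 × C: 3 H each → 15
  3 × C: 1 H each → 3
  2 × N (charge +1): no H
  2 × O: no H
  1 × O (charge -1): no H
  1 × S: 1 H
  Total hydrogens = 19.
Net charge +1.
Molecular formula: C8H19N2O3S+

C8H19N2O3S+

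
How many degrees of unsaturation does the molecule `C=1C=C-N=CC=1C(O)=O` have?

5

Molecular formula from the SMILES: C6H5NO2.
DoU = (2C + 2 + N − H − X)/2 = (2·6 + 2 + 1 − 5 − 0)/2 = 10/2 = 5.
(Structurally: 1 ring(s) + 4 π bond(s) = 5.)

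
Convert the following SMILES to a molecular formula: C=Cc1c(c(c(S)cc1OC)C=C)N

C11H13NOS

Heavy atoms from the SMILES: 11 C, 1 N, 1 O, 1 S.
Implicit hydrogens by atom environment:
  5 × C (aromatic): no H
  2 × C: 2 H each → 4
  2 × C: 1 H each → 2
  1 × C: 3 H
  1 × C (aromatic): 1 H
  1 × N: 2 H
  1 × O: no H
  1 × S: 1 H
  Total hydrogens = 13.
Molecular formula: C11H13NOS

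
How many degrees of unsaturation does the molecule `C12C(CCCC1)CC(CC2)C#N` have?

Molecular formula from the SMILES: C11H17N.
DoU = (2C + 2 + N − H − X)/2 = (2·11 + 2 + 1 − 17 − 0)/2 = 8/2 = 4.
(Structurally: 2 ring(s) + 2 π bond(s) = 4.)

4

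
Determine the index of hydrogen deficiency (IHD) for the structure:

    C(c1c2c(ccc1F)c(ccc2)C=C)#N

Molecular formula from the SMILES: C13H8FN.
DoU = (2C + 2 + N − H − X)/2 = (2·13 + 2 + 1 − 8 − 1)/2 = 20/2 = 10.
(Structurally: 2 ring(s) + 8 π bond(s) = 10.)

10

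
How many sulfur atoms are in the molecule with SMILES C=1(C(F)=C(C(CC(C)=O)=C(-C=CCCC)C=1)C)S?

The symbol for sulfur appears 1 time in the SMILES.

1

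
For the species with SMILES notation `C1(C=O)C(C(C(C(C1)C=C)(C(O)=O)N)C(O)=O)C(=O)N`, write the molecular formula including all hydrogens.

C12H16N2O6

Heavy atoms from the SMILES: 12 C, 2 N, 6 O.
Implicit hydrogens by atom environment:
  6 × C: 1 H each → 6
  4 × C: no H
  4 × O: no H
  2 × C: 2 H each → 4
  2 × N: 2 H each → 4
  2 × O: 1 H each → 2
  Total hydrogens = 16.
Molecular formula: C12H16N2O6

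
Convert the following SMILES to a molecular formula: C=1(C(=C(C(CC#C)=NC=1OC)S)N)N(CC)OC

C12H17N3O2S

Heavy atoms from the SMILES: 12 C, 3 N, 2 O, 1 S.
Implicit hydrogens by atom environment:
  5 × C (aromatic): no H
  3 × C: 3 H each → 9
  2 × C: 2 H each → 4
  2 × O: no H
  1 × C: 1 H
  1 × C: no H
  1 × N: 2 H
  1 × N (aromatic): no H
  1 × N: no H
  1 × S: 1 H
  Total hydrogens = 17.
Molecular formula: C12H17N3O2S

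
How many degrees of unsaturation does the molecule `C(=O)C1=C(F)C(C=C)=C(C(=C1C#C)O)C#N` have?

10

Molecular formula from the SMILES: C12H6FNO2.
DoU = (2C + 2 + N − H − X)/2 = (2·12 + 2 + 1 − 6 − 1)/2 = 20/2 = 10.
(Structurally: 1 ring(s) + 9 π bond(s) = 10.)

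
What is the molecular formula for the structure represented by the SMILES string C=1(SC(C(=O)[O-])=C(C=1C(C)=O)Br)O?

C7H4BrO4S-

Heavy atoms from the SMILES: 1 Br, 7 C, 4 O, 1 S.
Implicit hydrogens by atom environment:
  4 × C (aromatic): no H
  2 × C: no H
  2 × O: no H
  1 × Br: no H
  1 × C: 3 H
  1 × O: 1 H
  1 × O (charge -1): no H
  1 × S (aromatic): no H
  Total hydrogens = 4.
Net charge -1.
Molecular formula: C7H4BrO4S-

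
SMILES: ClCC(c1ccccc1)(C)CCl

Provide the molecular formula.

C10H12Cl2

Heavy atoms from the SMILES: 10 C, 2 Cl.
Implicit hydrogens by atom environment:
  5 × C (aromatic): 1 H each → 5
  2 × C: 2 H each → 4
  2 × Cl: no H
  1 × C: 3 H
  1 × C: no H
  1 × C (aromatic): no H
  Total hydrogens = 12.
Molecular formula: C10H12Cl2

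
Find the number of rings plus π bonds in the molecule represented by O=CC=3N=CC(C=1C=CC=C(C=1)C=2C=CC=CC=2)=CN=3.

13

Molecular formula from the SMILES: C17H12N2O.
DoU = (2C + 2 + N − H − X)/2 = (2·17 + 2 + 2 − 12 − 0)/2 = 26/2 = 13.
(Structurally: 3 ring(s) + 10 π bond(s) = 13.)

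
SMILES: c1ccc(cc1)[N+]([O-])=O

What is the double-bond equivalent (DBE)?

5

Molecular formula from the SMILES: C6H5NO2.
DoU = (2C + 2 + N − H − X)/2 = (2·6 + 2 + 1 − 5 − 0)/2 = 10/2 = 5.
(Structurally: 1 ring(s) + 4 π bond(s) = 5.)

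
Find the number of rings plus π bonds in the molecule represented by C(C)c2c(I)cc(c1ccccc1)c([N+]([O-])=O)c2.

9

Molecular formula from the SMILES: C14H12INO2.
DoU = (2C + 2 + N − H − X)/2 = (2·14 + 2 + 1 − 12 − 1)/2 = 18/2 = 9.
(Structurally: 2 ring(s) + 7 π bond(s) = 9.)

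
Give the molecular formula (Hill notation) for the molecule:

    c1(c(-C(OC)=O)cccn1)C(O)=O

Heavy atoms from the SMILES: 8 C, 1 N, 4 O.
Implicit hydrogens by atom environment:
  3 × C (aromatic): 1 H each → 3
  3 × O: no H
  2 × C (aromatic): no H
  2 × C: no H
  1 × C: 3 H
  1 × N (aromatic): no H
  1 × O: 1 H
  Total hydrogens = 7.
Molecular formula: C8H7NO4

C8H7NO4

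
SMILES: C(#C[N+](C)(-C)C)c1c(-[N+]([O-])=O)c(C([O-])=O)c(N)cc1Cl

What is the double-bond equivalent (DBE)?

Molecular formula from the SMILES: C12H12ClN3O4.
DoU = (2C + 2 + N − H − X)/2 = (2·12 + 2 + 3 − 12 − 1)/2 = 16/2 = 8.
(Structurally: 1 ring(s) + 7 π bond(s) = 8.)

8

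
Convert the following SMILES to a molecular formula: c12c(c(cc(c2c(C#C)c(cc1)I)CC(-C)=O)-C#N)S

Heavy atoms from the SMILES: 16 C, 1 I, 1 N, 1 O, 1 S.
Implicit hydrogens by atom environment:
  7 × C (aromatic): no H
  3 × C (aromatic): 1 H each → 3
  3 × C: no H
  1 × C: 3 H
  1 × C: 2 H
  1 × C: 1 H
  1 × I: no H
  1 × N: no H
  1 × O: no H
  1 × S: 1 H
  Total hydrogens = 10.
Molecular formula: C16H10INOS

C16H10INOS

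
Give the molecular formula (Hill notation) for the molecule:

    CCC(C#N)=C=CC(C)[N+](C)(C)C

C11H19N2+

Heavy atoms from the SMILES: 11 C, 2 N.
Implicit hydrogens by atom environment:
  5 × C: 3 H each → 15
  3 × C: no H
  2 × C: 1 H each → 2
  1 × C: 2 H
  1 × N: no H
  1 × N (charge +1): no H
  Total hydrogens = 19.
Net charge +1.
Molecular formula: C11H19N2+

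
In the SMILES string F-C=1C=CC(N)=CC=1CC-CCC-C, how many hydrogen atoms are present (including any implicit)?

Hydrogens are implicit in SMILES; fill each atom to its normal valence:
  5 × C: 2 H each → 10
  3 × C (aromatic): 1 H each → 3
  3 × C (aromatic): no H
  1 × C: 3 H
  1 × F: no H
  1 × N: 2 H
  Total hydrogens = 18.

18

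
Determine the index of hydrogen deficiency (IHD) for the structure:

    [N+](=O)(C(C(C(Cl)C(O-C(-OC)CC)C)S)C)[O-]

Molecular formula from the SMILES: C10H20ClNO4S.
DoU = (2C + 2 + N − H − X)/2 = (2·10 + 2 + 1 − 20 − 1)/2 = 2/2 = 1.
(Structurally: 0 ring(s) + 1 π bond(s) = 1.)

1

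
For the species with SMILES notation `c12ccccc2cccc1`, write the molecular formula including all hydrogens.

C10H8

Heavy atoms from the SMILES: 10 C.
Implicit hydrogens by atom environment:
  8 × C (aromatic): 1 H each → 8
  2 × C (aromatic): no H
  Total hydrogens = 8.
Molecular formula: C10H8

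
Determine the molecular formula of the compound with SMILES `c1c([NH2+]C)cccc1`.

Heavy atoms from the SMILES: 7 C, 1 N.
Implicit hydrogens by atom environment:
  5 × C (aromatic): 1 H each → 5
  1 × C: 3 H
  1 × C (aromatic): no H
  1 × N (charge +1): 2 H
  Total hydrogens = 10.
Net charge +1.
Molecular formula: C7H10N+

C7H10N+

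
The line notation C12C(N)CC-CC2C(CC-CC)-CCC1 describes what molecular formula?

Heavy atoms from the SMILES: 14 C, 1 N.
Implicit hydrogens by atom environment:
  9 × C: 2 H each → 18
  4 × C: 1 H each → 4
  1 × C: 3 H
  1 × N: 2 H
  Total hydrogens = 27.
Molecular formula: C14H27N

C14H27N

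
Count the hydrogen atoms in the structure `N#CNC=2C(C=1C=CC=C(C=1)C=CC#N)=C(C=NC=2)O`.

10

Hydrogens are implicit in SMILES; fill each atom to its normal valence:
  6 × C (aromatic): 1 H each → 6
  5 × C (aromatic): no H
  2 × C: 1 H each → 2
  2 × C: no H
  2 × N: no H
  1 × N: 1 H
  1 × N (aromatic): no H
  1 × O: 1 H
  Total hydrogens = 10.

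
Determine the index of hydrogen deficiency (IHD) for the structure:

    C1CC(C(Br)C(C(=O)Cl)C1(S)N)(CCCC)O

Molecular formula from the SMILES: C11H19BrClNO2S.
DoU = (2C + 2 + N − H − X)/2 = (2·11 + 2 + 1 − 19 − 2)/2 = 4/2 = 2.
(Structurally: 1 ring(s) + 1 π bond(s) = 2.)

2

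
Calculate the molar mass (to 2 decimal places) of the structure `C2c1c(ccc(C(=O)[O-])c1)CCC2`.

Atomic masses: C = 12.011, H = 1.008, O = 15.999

175.21

Molecular formula: C11H11O2-.
M = 11×12.011 + 11×1.008 + 2×15.999 = 175.21 g/mol.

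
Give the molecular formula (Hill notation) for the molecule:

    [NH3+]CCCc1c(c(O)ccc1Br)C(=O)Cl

C10H12BrClNO2+

Heavy atoms from the SMILES: 1 Br, 10 C, 1 Cl, 1 N, 2 O.
Implicit hydrogens by atom environment:
  4 × C (aromatic): no H
  3 × C: 2 H each → 6
  2 × C (aromatic): 1 H each → 2
  1 × Br: no H
  1 × C: no H
  1 × Cl: no H
  1 × N (charge +1): 3 H
  1 × O: 1 H
  1 × O: no H
  Total hydrogens = 12.
Net charge +1.
Molecular formula: C10H12BrClNO2+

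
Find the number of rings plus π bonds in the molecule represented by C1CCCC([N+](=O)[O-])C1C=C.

3

Molecular formula from the SMILES: C8H13NO2.
DoU = (2C + 2 + N − H − X)/2 = (2·8 + 2 + 1 − 13 − 0)/2 = 6/2 = 3.
(Structurally: 1 ring(s) + 2 π bond(s) = 3.)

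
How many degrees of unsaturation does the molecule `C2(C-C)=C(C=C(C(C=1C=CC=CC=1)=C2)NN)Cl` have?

Molecular formula from the SMILES: C14H15ClN2.
DoU = (2C + 2 + N − H − X)/2 = (2·14 + 2 + 2 − 15 − 1)/2 = 16/2 = 8.
(Structurally: 2 ring(s) + 6 π bond(s) = 8.)

8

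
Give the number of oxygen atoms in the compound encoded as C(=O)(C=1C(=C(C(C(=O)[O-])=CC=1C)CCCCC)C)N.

3

The symbol for oxygen appears 3 times in the SMILES.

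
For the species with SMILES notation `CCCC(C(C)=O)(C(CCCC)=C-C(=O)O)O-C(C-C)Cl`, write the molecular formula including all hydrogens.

C16H27ClO4

Heavy atoms from the SMILES: 16 C, 1 Cl, 4 O.
Implicit hydrogens by atom environment:
  6 × C: 2 H each → 12
  4 × C: 3 H each → 12
  4 × C: no H
  3 × O: no H
  2 × C: 1 H each → 2
  1 × Cl: no H
  1 × O: 1 H
  Total hydrogens = 27.
Molecular formula: C16H27ClO4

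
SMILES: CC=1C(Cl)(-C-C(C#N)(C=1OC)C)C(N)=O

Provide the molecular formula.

Heavy atoms from the SMILES: 10 C, 1 Cl, 2 N, 2 O.
Implicit hydrogens by atom environment:
  6 × C: no H
  3 × C: 3 H each → 9
  2 × O: no H
  1 × C: 2 H
  1 × Cl: no H
  1 × N: 2 H
  1 × N: no H
  Total hydrogens = 13.
Molecular formula: C10H13ClN2O2

C10H13ClN2O2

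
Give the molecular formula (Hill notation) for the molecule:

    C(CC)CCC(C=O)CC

C9H18O

Heavy atoms from the SMILES: 9 C, 1 O.
Implicit hydrogens by atom environment:
  5 × C: 2 H each → 10
  2 × C: 3 H each → 6
  2 × C: 1 H each → 2
  1 × O: no H
  Total hydrogens = 18.
Molecular formula: C9H18O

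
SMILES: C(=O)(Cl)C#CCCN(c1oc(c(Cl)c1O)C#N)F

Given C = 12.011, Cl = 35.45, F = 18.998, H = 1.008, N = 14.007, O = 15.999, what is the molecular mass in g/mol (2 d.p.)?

291.06

Molecular formula: C10H5Cl2FN2O3.
M = 10×12.011 + 2×35.45 + 1×18.998 + 5×1.008 + 2×14.007 + 3×15.999 = 291.06 g/mol.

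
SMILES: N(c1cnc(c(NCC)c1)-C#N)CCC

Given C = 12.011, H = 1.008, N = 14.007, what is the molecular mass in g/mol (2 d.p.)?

204.28

Molecular formula: C11H16N4.
M = 11×12.011 + 16×1.008 + 4×14.007 = 204.28 g/mol.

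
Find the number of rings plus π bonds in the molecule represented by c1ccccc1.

Molecular formula from the SMILES: C6H6.
DoU = (2C + 2 + N − H − X)/2 = (2·6 + 2 + 0 − 6 − 0)/2 = 8/2 = 4.
(Structurally: 1 ring(s) + 3 π bond(s) = 4.)

4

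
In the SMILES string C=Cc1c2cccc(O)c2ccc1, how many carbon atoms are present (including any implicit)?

The symbol for carbon appears 12 times in the SMILES. Lowercase c denotes aromatic carbon and counts toward C.

12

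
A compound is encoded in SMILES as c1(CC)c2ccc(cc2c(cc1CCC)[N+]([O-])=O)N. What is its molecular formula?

Heavy atoms from the SMILES: 15 C, 2 N, 2 O.
Implicit hydrogens by atom environment:
  6 × C (aromatic): no H
  4 × C (aromatic): 1 H each → 4
  3 × C: 2 H each → 6
  2 × C: 3 H each → 6
  1 × N: 2 H
  1 × N (charge +1): no H
  1 × O: no H
  1 × O (charge -1): no H
  Total hydrogens = 18.
Molecular formula: C15H18N2O2

C15H18N2O2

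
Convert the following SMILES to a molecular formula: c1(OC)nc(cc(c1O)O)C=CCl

C8H8ClNO3

Heavy atoms from the SMILES: 8 C, 1 Cl, 1 N, 3 O.
Implicit hydrogens by atom environment:
  4 × C (aromatic): no H
  2 × C: 1 H each → 2
  2 × O: 1 H each → 2
  1 × C: 3 H
  1 × C (aromatic): 1 H
  1 × Cl: no H
  1 × N (aromatic): no H
  1 × O: no H
  Total hydrogens = 8.
Molecular formula: C8H8ClNO3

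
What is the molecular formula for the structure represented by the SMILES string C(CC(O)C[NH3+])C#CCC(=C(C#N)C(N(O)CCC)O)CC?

C16H28N3O3+

Heavy atoms from the SMILES: 16 C, 3 N, 3 O.
Implicit hydrogens by atom environment:
  7 × C: 2 H each → 14
  5 × C: no H
  3 × O: 1 H each → 3
  2 × C: 3 H each → 6
  2 × C: 1 H each → 2
  2 × N: no H
  1 × N (charge +1): 3 H
  Total hydrogens = 28.
Net charge +1.
Molecular formula: C16H28N3O3+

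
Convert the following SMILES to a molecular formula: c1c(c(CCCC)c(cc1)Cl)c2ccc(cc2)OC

C17H19ClO

Heavy atoms from the SMILES: 17 C, 1 Cl, 1 O.
Implicit hydrogens by atom environment:
  7 × C (aromatic): 1 H each → 7
  5 × C (aromatic): no H
  3 × C: 2 H each → 6
  2 × C: 3 H each → 6
  1 × Cl: no H
  1 × O: no H
  Total hydrogens = 19.
Molecular formula: C17H19ClO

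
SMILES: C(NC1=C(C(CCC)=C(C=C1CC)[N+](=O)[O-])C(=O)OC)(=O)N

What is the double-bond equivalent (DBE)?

7

Molecular formula from the SMILES: C14H19N3O5.
DoU = (2C + 2 + N − H − X)/2 = (2·14 + 2 + 3 − 19 − 0)/2 = 14/2 = 7.
(Structurally: 1 ring(s) + 6 π bond(s) = 7.)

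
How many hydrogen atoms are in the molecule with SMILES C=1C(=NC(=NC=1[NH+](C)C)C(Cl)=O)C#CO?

Hydrogens are implicit in SMILES; fill each atom to its normal valence:
  3 × C (aromatic): no H
  3 × C: no H
  2 × C: 3 H each → 6
  2 × N (aromatic): no H
  1 × C (aromatic): 1 H
  1 × Cl: no H
  1 × N (charge +1): 1 H
  1 × O: 1 H
  1 × O: no H
  Total hydrogens = 9.

9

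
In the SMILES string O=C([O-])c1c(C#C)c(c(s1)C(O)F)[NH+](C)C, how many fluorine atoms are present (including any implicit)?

1

The symbol for fluorine appears 1 time in the SMILES.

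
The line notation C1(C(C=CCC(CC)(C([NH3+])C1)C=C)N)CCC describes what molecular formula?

Heavy atoms from the SMILES: 15 C, 2 N.
Implicit hydrogens by atom environment:
  6 × C: 2 H each → 12
  6 × C: 1 H each → 6
  2 × C: 3 H each → 6
  1 × C: no H
  1 × N (charge +1): 3 H
  1 × N: 2 H
  Total hydrogens = 29.
Net charge +1.
Molecular formula: C15H29N2+

C15H29N2+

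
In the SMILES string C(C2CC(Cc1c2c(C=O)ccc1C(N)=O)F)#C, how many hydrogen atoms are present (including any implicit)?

12

Hydrogens are implicit in SMILES; fill each atom to its normal valence:
  4 × C: 1 H each → 4
  4 × C (aromatic): no H
  2 × C: 2 H each → 4
  2 × C (aromatic): 1 H each → 2
  2 × C: no H
  2 × O: no H
  1 × F: no H
  1 × N: 2 H
  Total hydrogens = 12.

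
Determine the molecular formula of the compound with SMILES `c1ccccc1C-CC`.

C9H12

Heavy atoms from the SMILES: 9 C.
Implicit hydrogens by atom environment:
  5 × C (aromatic): 1 H each → 5
  2 × C: 2 H each → 4
  1 × C: 3 H
  1 × C (aromatic): no H
  Total hydrogens = 12.
Molecular formula: C9H12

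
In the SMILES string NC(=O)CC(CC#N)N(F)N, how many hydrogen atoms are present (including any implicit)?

Hydrogens are implicit in SMILES; fill each atom to its normal valence:
  2 × C: 2 H each → 4
  2 × C: no H
  2 × N: 2 H each → 4
  2 × N: no H
  1 × C: 1 H
  1 × F: no H
  1 × O: no H
  Total hydrogens = 9.

9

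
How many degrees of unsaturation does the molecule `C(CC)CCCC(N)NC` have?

0

Molecular formula from the SMILES: C8H20N2.
DoU = (2C + 2 + N − H − X)/2 = (2·8 + 2 + 2 − 20 − 0)/2 = 0/2 = 0.
(Structurally: 0 ring(s) + 0 π bond(s) = 0.)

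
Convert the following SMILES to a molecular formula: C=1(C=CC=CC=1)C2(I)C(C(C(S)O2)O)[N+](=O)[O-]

C10H10INO4S

Heavy atoms from the SMILES: 10 C, 1 I, 1 N, 4 O, 1 S.
Implicit hydrogens by atom environment:
  5 × C (aromatic): 1 H each → 5
  3 × C: 1 H each → 3
  2 × O: no H
  1 × C: no H
  1 × C (aromatic): no H
  1 × I: no H
  1 × N (charge +1): no H
  1 × O: 1 H
  1 × O (charge -1): no H
  1 × S: 1 H
  Total hydrogens = 10.
Molecular formula: C10H10INO4S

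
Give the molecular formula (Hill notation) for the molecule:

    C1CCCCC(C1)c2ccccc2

Heavy atoms from the SMILES: 13 C.
Implicit hydrogens by atom environment:
  6 × C: 2 H each → 12
  5 × C (aromatic): 1 H each → 5
  1 × C: 1 H
  1 × C (aromatic): no H
  Total hydrogens = 18.
Molecular formula: C13H18

C13H18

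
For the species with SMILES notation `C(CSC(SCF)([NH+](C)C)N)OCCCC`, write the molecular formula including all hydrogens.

C10H24FN2OS2+

Heavy atoms from the SMILES: 10 C, 1 F, 2 N, 1 O, 2 S.
Implicit hydrogens by atom environment:
  6 × C: 2 H each → 12
  3 × C: 3 H each → 9
  2 × S: no H
  1 × C: no H
  1 × F: no H
  1 × N: 2 H
  1 × N (charge +1): 1 H
  1 × O: no H
  Total hydrogens = 24.
Net charge +1.
Molecular formula: C10H24FN2OS2+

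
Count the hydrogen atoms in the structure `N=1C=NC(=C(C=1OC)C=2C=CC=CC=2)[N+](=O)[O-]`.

Hydrogens are implicit in SMILES; fill each atom to its normal valence:
  6 × C (aromatic): 1 H each → 6
  4 × C (aromatic): no H
  2 × N (aromatic): no H
  2 × O: no H
  1 × C: 3 H
  1 × N (charge +1): no H
  1 × O (charge -1): no H
  Total hydrogens = 9.

9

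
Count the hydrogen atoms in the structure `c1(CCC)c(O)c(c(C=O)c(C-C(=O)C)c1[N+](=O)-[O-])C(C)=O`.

17

Hydrogens are implicit in SMILES; fill each atom to its normal valence:
  6 × C (aromatic): no H
  4 × O: no H
  3 × C: 3 H each → 9
  3 × C: 2 H each → 6
  2 × C: no H
  1 × C: 1 H
  1 × N (charge +1): no H
  1 × O: 1 H
  1 × O (charge -1): no H
  Total hydrogens = 17.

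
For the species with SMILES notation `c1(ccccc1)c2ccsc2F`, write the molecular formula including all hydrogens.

Heavy atoms from the SMILES: 10 C, 1 F, 1 S.
Implicit hydrogens by atom environment:
  7 × C (aromatic): 1 H each → 7
  3 × C (aromatic): no H
  1 × F: no H
  1 × S (aromatic): no H
  Total hydrogens = 7.
Molecular formula: C10H7FS

C10H7FS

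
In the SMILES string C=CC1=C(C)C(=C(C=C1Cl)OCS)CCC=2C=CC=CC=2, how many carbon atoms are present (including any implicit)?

The symbol for carbon appears 18 times in the SMILES. (Cl is a single chlorine, not C + l.)

18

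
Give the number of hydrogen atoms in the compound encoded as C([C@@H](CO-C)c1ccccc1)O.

Hydrogens are implicit in SMILES; fill each atom to its normal valence:
  5 × C (aromatic): 1 H each → 5
  2 × C: 2 H each → 4
  1 × C: 3 H
  1 × C: 1 H
  1 × C (aromatic): no H
  1 × O: 1 H
  1 × O: no H
  Total hydrogens = 14.

14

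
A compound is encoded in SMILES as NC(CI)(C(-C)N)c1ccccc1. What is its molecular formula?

C10H15IN2

Heavy atoms from the SMILES: 10 C, 1 I, 2 N.
Implicit hydrogens by atom environment:
  5 × C (aromatic): 1 H each → 5
  2 × N: 2 H each → 4
  1 × C: 3 H
  1 × C: 2 H
  1 × C: 1 H
  1 × C: no H
  1 × C (aromatic): no H
  1 × I: no H
  Total hydrogens = 15.
Molecular formula: C10H15IN2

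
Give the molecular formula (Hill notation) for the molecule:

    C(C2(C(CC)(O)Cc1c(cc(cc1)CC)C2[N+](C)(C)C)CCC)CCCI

C24H41INO+

Heavy atoms from the SMILES: 24 C, 1 I, 1 N, 1 O.
Implicit hydrogens by atom environment:
  9 × C: 2 H each → 18
  6 × C: 3 H each → 18
  3 × C (aromatic): 1 H each → 3
  3 × C (aromatic): no H
  2 × C: no H
  1 × C: 1 H
  1 × I: no H
  1 × N (charge +1): no H
  1 × O: 1 H
  Total hydrogens = 41.
Net charge +1.
Molecular formula: C24H41INO+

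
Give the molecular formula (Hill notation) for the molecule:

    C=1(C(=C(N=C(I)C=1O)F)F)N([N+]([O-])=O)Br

C5HBrF2IN3O3

Heavy atoms from the SMILES: 1 Br, 5 C, 2 F, 1 I, 3 N, 3 O.
Implicit hydrogens by atom environment:
  5 × C (aromatic): no H
  2 × F: no H
  1 × Br: no H
  1 × I: no H
  1 × N (aromatic): no H
  1 × N: no H
  1 × N (charge +1): no H
  1 × O: 1 H
  1 × O: no H
  1 × O (charge -1): no H
  Total hydrogens = 1.
Molecular formula: C5HBrF2IN3O3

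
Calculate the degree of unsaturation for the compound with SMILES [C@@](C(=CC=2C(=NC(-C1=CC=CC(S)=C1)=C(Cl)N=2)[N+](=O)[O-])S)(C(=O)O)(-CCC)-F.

Molecular formula from the SMILES: C17H15ClFN3O4S2.
DoU = (2C + 2 + N − H − X)/2 = (2·17 + 2 + 3 − 15 − 2)/2 = 22/2 = 11.
(Structurally: 2 ring(s) + 9 π bond(s) = 11.)

11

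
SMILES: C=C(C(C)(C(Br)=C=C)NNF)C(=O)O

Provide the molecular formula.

Heavy atoms from the SMILES: 1 Br, 8 C, 1 F, 2 N, 2 O.
Implicit hydrogens by atom environment:
  5 × C: no H
  2 × C: 2 H each → 4
  2 × N: 1 H each → 2
  1 × Br: no H
  1 × C: 3 H
  1 × F: no H
  1 × O: 1 H
  1 × O: no H
  Total hydrogens = 10.
Molecular formula: C8H10BrFN2O2

C8H10BrFN2O2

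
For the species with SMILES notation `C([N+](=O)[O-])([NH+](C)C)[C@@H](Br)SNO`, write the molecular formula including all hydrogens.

C4H11BrN3O3S+

Heavy atoms from the SMILES: 1 Br, 4 C, 3 N, 3 O, 1 S.
Implicit hydrogens by atom environment:
  2 × C: 3 H each → 6
  2 × C: 1 H each → 2
  1 × Br: no H
  1 × N: 1 H
  1 × N (charge +1): 1 H
  1 × N (charge +1): no H
  1 × O: 1 H
  1 × O: no H
  1 × O (charge -1): no H
  1 × S: no H
  Total hydrogens = 11.
Net charge +1.
Molecular formula: C4H11BrN3O3S+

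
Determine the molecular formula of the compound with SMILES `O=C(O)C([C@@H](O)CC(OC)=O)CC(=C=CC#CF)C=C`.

C14H15FO5

Heavy atoms from the SMILES: 14 C, 1 F, 5 O.
Implicit hydrogens by atom environment:
  6 × C: no H
  4 × C: 1 H each → 4
  3 × C: 2 H each → 6
  3 × O: no H
  2 × O: 1 H each → 2
  1 × C: 3 H
  1 × F: no H
  Total hydrogens = 15.
Molecular formula: C14H15FO5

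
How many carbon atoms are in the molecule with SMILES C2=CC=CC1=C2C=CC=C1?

The symbol for carbon appears 10 times in the SMILES.

10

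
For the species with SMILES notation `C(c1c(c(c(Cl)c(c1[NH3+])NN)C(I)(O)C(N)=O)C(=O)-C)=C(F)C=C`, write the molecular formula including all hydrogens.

Heavy atoms from the SMILES: 14 C, 1 Cl, 1 F, 1 I, 4 N, 3 O.
Implicit hydrogens by atom environment:
  6 × C (aromatic): no H
  4 × C: no H
  2 × C: 1 H each → 2
  2 × N: 2 H each → 4
  2 × O: no H
  1 × C: 3 H
  1 × C: 2 H
  1 × Cl: no H
  1 × F: no H
  1 × I: no H
  1 × N (charge +1): 3 H
  1 × N: 1 H
  1 × O: 1 H
  Total hydrogens = 16.
Net charge +1.
Molecular formula: C14H16ClFIN4O3+

C14H16ClFIN4O3+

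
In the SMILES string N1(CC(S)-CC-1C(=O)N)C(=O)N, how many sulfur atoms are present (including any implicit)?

The symbol for sulfur appears 1 time in the SMILES.

1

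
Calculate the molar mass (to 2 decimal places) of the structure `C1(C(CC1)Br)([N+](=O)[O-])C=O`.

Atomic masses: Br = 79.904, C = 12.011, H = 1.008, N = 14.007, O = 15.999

208.01

Molecular formula: C5H6BrNO3.
M = 1×79.904 + 5×12.011 + 6×1.008 + 1×14.007 + 3×15.999 = 208.01 g/mol.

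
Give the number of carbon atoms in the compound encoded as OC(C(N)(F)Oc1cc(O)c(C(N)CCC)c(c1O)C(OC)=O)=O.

The symbol for carbon appears 14 times in the SMILES. Lowercase c denotes aromatic carbon and counts toward C.

14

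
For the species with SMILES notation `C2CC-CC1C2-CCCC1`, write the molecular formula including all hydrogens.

Heavy atoms from the SMILES: 10 C.
Implicit hydrogens by atom environment:
  8 × C: 2 H each → 16
  2 × C: 1 H each → 2
  Total hydrogens = 18.
Molecular formula: C10H18

C10H18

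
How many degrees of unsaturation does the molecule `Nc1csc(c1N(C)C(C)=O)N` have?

Molecular formula from the SMILES: C7H11N3OS.
DoU = (2C + 2 + N − H − X)/2 = (2·7 + 2 + 3 − 11 − 0)/2 = 8/2 = 4.
(Structurally: 1 ring(s) + 3 π bond(s) = 4.)

4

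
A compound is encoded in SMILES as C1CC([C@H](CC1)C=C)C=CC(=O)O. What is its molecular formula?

Heavy atoms from the SMILES: 11 C, 2 O.
Implicit hydrogens by atom environment:
  5 × C: 2 H each → 10
  5 × C: 1 H each → 5
  1 × C: no H
  1 × O: 1 H
  1 × O: no H
  Total hydrogens = 16.
Molecular formula: C11H16O2

C11H16O2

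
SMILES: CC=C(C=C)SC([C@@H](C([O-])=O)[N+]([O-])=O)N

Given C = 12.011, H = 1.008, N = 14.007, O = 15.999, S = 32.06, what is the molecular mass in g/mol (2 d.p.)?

231.25

Molecular formula: C8H11N2O4S-.
M = 8×12.011 + 11×1.008 + 2×14.007 + 4×15.999 + 1×32.06 = 231.25 g/mol.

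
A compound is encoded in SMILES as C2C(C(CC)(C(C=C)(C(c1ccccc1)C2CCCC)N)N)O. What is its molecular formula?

C20H32N2O

Heavy atoms from the SMILES: 20 C, 2 N, 1 O.
Implicit hydrogens by atom environment:
  6 × C: 2 H each → 12
  5 × C (aromatic): 1 H each → 5
  4 × C: 1 H each → 4
  2 × C: 3 H each → 6
  2 × C: no H
  2 × N: 2 H each → 4
  1 × C (aromatic): no H
  1 × O: 1 H
  Total hydrogens = 32.
Molecular formula: C20H32N2O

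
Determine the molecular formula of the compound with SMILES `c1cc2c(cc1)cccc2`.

Heavy atoms from the SMILES: 10 C.
Implicit hydrogens by atom environment:
  8 × C (aromatic): 1 H each → 8
  2 × C (aromatic): no H
  Total hydrogens = 8.
Molecular formula: C10H8

C10H8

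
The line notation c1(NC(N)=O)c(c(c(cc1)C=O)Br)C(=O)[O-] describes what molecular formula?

Heavy atoms from the SMILES: 1 Br, 9 C, 2 N, 4 O.
Implicit hydrogens by atom environment:
  4 × C (aromatic): no H
  3 × O: no H
  2 × C (aromatic): 1 H each → 2
  2 × C: no H
  1 × Br: no H
  1 × C: 1 H
  1 × N: 2 H
  1 × N: 1 H
  1 × O (charge -1): no H
  Total hydrogens = 6.
Net charge -1.
Molecular formula: C9H6BrN2O4-

C9H6BrN2O4-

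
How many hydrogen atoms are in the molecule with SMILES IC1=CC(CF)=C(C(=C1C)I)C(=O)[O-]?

Hydrogens are implicit in SMILES; fill each atom to its normal valence:
  5 × C (aromatic): no H
  2 × I: no H
  1 × C: 3 H
  1 × C: 2 H
  1 × C (aromatic): 1 H
  1 × C: no H
  1 × F: no H
  1 × O: no H
  1 × O (charge -1): no H
  Total hydrogens = 6.

6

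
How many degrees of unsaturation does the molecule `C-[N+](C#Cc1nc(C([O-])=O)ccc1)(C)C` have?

7

Molecular formula from the SMILES: C11H12N2O2.
DoU = (2C + 2 + N − H − X)/2 = (2·11 + 2 + 2 − 12 − 0)/2 = 14/2 = 7.
(Structurally: 1 ring(s) + 6 π bond(s) = 7.)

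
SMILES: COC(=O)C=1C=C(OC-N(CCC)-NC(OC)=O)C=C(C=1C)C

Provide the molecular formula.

Heavy atoms from the SMILES: 16 C, 2 N, 5 O.
Implicit hydrogens by atom environment:
  5 × C: 3 H each → 15
  5 × O: no H
  4 × C (aromatic): no H
  3 × C: 2 H each → 6
  2 × C (aromatic): 1 H each → 2
  2 × C: no H
  1 × N: 1 H
  1 × N: no H
  Total hydrogens = 24.
Molecular formula: C16H24N2O5

C16H24N2O5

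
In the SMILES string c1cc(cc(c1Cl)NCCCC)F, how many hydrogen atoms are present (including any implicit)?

13

Hydrogens are implicit in SMILES; fill each atom to its normal valence:
  3 × C: 2 H each → 6
  3 × C (aromatic): 1 H each → 3
  3 × C (aromatic): no H
  1 × C: 3 H
  1 × Cl: no H
  1 × F: no H
  1 × N: 1 H
  Total hydrogens = 13.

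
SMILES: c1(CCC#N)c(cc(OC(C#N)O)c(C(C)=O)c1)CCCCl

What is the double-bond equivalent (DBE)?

9

Molecular formula from the SMILES: C16H17ClN2O3.
DoU = (2C + 2 + N − H − X)/2 = (2·16 + 2 + 2 − 17 − 1)/2 = 18/2 = 9.
(Structurally: 1 ring(s) + 8 π bond(s) = 9.)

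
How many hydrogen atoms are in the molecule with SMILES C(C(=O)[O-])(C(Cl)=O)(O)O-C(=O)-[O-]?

1

Hydrogens are implicit in SMILES; fill each atom to its normal valence:
  4 × C: no H
  4 × O: no H
  2 × O (charge -1): no H
  1 × Cl: no H
  1 × O: 1 H
  Total hydrogens = 1.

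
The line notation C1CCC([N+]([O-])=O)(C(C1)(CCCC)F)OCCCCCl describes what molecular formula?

Heavy atoms from the SMILES: 14 C, 1 Cl, 1 F, 1 N, 3 O.
Implicit hydrogens by atom environment:
  11 × C: 2 H each → 22
  2 × C: no H
  2 × O: no H
  1 × C: 3 H
  1 × Cl: no H
  1 × F: no H
  1 × N (charge +1): no H
  1 × O (charge -1): no H
  Total hydrogens = 25.
Molecular formula: C14H25ClFNO3

C14H25ClFNO3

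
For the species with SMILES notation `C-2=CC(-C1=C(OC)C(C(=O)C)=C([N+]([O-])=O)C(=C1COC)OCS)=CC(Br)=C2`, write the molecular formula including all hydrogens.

C18H18BrNO6S

Heavy atoms from the SMILES: 1 Br, 18 C, 1 N, 6 O, 1 S.
Implicit hydrogens by atom environment:
  8 × C (aromatic): no H
  5 × O: no H
  4 × C (aromatic): 1 H each → 4
  3 × C: 3 H each → 9
  2 × C: 2 H each → 4
  1 × Br: no H
  1 × C: no H
  1 × N (charge +1): no H
  1 × O (charge -1): no H
  1 × S: 1 H
  Total hydrogens = 18.
Molecular formula: C18H18BrNO6S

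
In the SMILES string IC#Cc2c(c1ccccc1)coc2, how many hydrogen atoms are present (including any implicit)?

7

Hydrogens are implicit in SMILES; fill each atom to its normal valence:
  7 × C (aromatic): 1 H each → 7
  3 × C (aromatic): no H
  2 × C: no H
  1 × I: no H
  1 × O (aromatic): no H
  Total hydrogens = 7.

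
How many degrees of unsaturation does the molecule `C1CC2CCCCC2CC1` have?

Molecular formula from the SMILES: C10H18.
DoU = (2C + 2 + N − H − X)/2 = (2·10 + 2 + 0 − 18 − 0)/2 = 4/2 = 2.
(Structurally: 2 ring(s) + 0 π bond(s) = 2.)

2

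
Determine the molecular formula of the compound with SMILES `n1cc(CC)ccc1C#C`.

C9H9N

Heavy atoms from the SMILES: 9 C, 1 N.
Implicit hydrogens by atom environment:
  3 × C (aromatic): 1 H each → 3
  2 × C (aromatic): no H
  1 × C: 3 H
  1 × C: 2 H
  1 × C: 1 H
  1 × C: no H
  1 × N (aromatic): no H
  Total hydrogens = 9.
Molecular formula: C9H9N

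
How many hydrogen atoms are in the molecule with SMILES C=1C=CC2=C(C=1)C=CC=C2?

Hydrogens are implicit in SMILES; fill each atom to its normal valence:
  8 × C (aromatic): 1 H each → 8
  2 × C (aromatic): no H
  Total hydrogens = 8.

8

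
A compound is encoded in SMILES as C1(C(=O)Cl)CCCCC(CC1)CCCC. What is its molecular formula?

Heavy atoms from the SMILES: 13 C, 1 Cl, 1 O.
Implicit hydrogens by atom environment:
  9 × C: 2 H each → 18
  2 × C: 1 H each → 2
  1 × C: 3 H
  1 × C: no H
  1 × Cl: no H
  1 × O: no H
  Total hydrogens = 23.
Molecular formula: C13H23ClO

C13H23ClO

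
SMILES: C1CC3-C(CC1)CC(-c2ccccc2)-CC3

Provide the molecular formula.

Heavy atoms from the SMILES: 16 C.
Implicit hydrogens by atom environment:
  7 × C: 2 H each → 14
  5 × C (aromatic): 1 H each → 5
  3 × C: 1 H each → 3
  1 × C (aromatic): no H
  Total hydrogens = 22.
Molecular formula: C16H22

C16H22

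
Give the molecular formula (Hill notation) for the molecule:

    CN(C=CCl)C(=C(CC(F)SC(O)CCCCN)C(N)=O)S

Heavy atoms from the SMILES: 13 C, 1 Cl, 1 F, 3 N, 2 O, 2 S.
Implicit hydrogens by atom environment:
  5 × C: 2 H each → 10
  4 × C: 1 H each → 4
  3 × C: no H
  2 × N: 2 H each → 4
  1 × C: 3 H
  1 × Cl: no H
  1 × F: no H
  1 × N: no H
  1 × O: 1 H
  1 × O: no H
  1 × S: 1 H
  1 × S: no H
  Total hydrogens = 23.
Molecular formula: C13H23ClFN3O2S2

C13H23ClFN3O2S2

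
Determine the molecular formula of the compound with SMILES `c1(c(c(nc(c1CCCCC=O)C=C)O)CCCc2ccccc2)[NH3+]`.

C21H27N2O2+

Heavy atoms from the SMILES: 21 C, 2 N, 2 O.
Implicit hydrogens by atom environment:
  8 × C: 2 H each → 16
  6 × C (aromatic): no H
  5 × C (aromatic): 1 H each → 5
  2 × C: 1 H each → 2
  1 × N (charge +1): 3 H
  1 × N (aromatic): no H
  1 × O: 1 H
  1 × O: no H
  Total hydrogens = 27.
Net charge +1.
Molecular formula: C21H27N2O2+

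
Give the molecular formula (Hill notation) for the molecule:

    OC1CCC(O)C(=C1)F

Heavy atoms from the SMILES: 6 C, 1 F, 2 O.
Implicit hydrogens by atom environment:
  3 × C: 1 H each → 3
  2 × C: 2 H each → 4
  2 × O: 1 H each → 2
  1 × C: no H
  1 × F: no H
  Total hydrogens = 9.
Molecular formula: C6H9FO2

C6H9FO2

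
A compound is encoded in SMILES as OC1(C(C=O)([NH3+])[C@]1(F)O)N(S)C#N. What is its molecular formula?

C5H7FN3O3S+

Heavy atoms from the SMILES: 5 C, 1 F, 3 N, 3 O, 1 S.
Implicit hydrogens by atom environment:
  4 × C: no H
  2 × N: no H
  2 × O: 1 H each → 2
  1 × C: 1 H
  1 × F: no H
  1 × N (charge +1): 3 H
  1 × O: no H
  1 × S: 1 H
  Total hydrogens = 7.
Net charge +1.
Molecular formula: C5H7FN3O3S+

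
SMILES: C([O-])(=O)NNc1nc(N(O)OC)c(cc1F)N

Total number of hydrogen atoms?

9

Hydrogens are implicit in SMILES; fill each atom to its normal valence:
  4 × C (aromatic): no H
  2 × N: 1 H each → 2
  2 × O: no H
  1 × C: 3 H
  1 × C (aromatic): 1 H
  1 × C: no H
  1 × F: no H
  1 × N: 2 H
  1 × N (aromatic): no H
  1 × N: no H
  1 × O: 1 H
  1 × O (charge -1): no H
  Total hydrogens = 9.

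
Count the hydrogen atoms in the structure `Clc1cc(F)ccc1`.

Hydrogens are implicit in SMILES; fill each atom to its normal valence:
  4 × C (aromatic): 1 H each → 4
  2 × C (aromatic): no H
  1 × Cl: no H
  1 × F: no H
  Total hydrogens = 4.

4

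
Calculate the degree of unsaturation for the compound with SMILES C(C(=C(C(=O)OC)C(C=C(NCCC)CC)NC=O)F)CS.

4

Molecular formula from the SMILES: C15H25FN2O3S.
DoU = (2C + 2 + N − H − X)/2 = (2·15 + 2 + 2 − 25 − 1)/2 = 8/2 = 4.
(Structurally: 0 ring(s) + 4 π bond(s) = 4.)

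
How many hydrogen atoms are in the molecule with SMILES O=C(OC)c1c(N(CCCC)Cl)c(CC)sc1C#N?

Hydrogens are implicit in SMILES; fill each atom to its normal valence:
  4 × C: 2 H each → 8
  4 × C (aromatic): no H
  3 × C: 3 H each → 9
  2 × C: no H
  2 × N: no H
  2 × O: no H
  1 × Cl: no H
  1 × S (aromatic): no H
  Total hydrogens = 17.

17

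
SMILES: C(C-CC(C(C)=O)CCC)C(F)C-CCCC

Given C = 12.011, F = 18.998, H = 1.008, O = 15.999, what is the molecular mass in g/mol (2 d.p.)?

Molecular formula: C15H29FO.
M = 15×12.011 + 1×18.998 + 29×1.008 + 1×15.999 = 244.39 g/mol.

244.39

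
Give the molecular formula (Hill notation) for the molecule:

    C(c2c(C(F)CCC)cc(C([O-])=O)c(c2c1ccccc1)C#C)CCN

Heavy atoms from the SMILES: 22 C, 1 F, 1 N, 2 O.
Implicit hydrogens by atom environment:
  6 × C (aromatic): 1 H each → 6
  6 × C (aromatic): no H
  5 × C: 2 H each → 10
  2 × C: 1 H each → 2
  2 × C: no H
  1 × C: 3 H
  1 × F: no H
  1 × N: 2 H
  1 × O: no H
  1 × O (charge -1): no H
  Total hydrogens = 23.
Net charge -1.
Molecular formula: C22H23FNO2-

C22H23FNO2-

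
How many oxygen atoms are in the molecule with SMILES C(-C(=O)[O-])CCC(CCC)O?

The symbol for oxygen appears 3 times in the SMILES.

3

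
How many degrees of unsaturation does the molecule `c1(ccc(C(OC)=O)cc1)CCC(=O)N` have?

6

Molecular formula from the SMILES: C11H13NO3.
DoU = (2C + 2 + N − H − X)/2 = (2·11 + 2 + 1 − 13 − 0)/2 = 12/2 = 6.
(Structurally: 1 ring(s) + 5 π bond(s) = 6.)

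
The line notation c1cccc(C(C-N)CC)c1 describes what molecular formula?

C10H15N

Heavy atoms from the SMILES: 10 C, 1 N.
Implicit hydrogens by atom environment:
  5 × C (aromatic): 1 H each → 5
  2 × C: 2 H each → 4
  1 × C: 3 H
  1 × C: 1 H
  1 × C (aromatic): no H
  1 × N: 2 H
  Total hydrogens = 15.
Molecular formula: C10H15N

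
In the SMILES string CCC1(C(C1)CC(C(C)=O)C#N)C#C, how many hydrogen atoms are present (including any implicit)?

15

Hydrogens are implicit in SMILES; fill each atom to its normal valence:
  4 × C: no H
  3 × C: 2 H each → 6
  3 × C: 1 H each → 3
  2 × C: 3 H each → 6
  1 × N: no H
  1 × O: no H
  Total hydrogens = 15.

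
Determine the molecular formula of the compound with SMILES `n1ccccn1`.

C4H4N2

Heavy atoms from the SMILES: 4 C, 2 N.
Implicit hydrogens by atom environment:
  4 × C (aromatic): 1 H each → 4
  2 × N (aromatic): no H
  Total hydrogens = 4.
Molecular formula: C4H4N2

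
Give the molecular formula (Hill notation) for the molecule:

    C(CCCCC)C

C7H16

Heavy atoms from the SMILES: 7 C.
Implicit hydrogens by atom environment:
  5 × C: 2 H each → 10
  2 × C: 3 H each → 6
  Total hydrogens = 16.
Molecular formula: C7H16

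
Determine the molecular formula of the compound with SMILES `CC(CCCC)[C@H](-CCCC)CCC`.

Heavy atoms from the SMILES: 14 C.
Implicit hydrogens by atom environment:
  8 × C: 2 H each → 16
  4 × C: 3 H each → 12
  2 × C: 1 H each → 2
  Total hydrogens = 30.
Molecular formula: C14H30

C14H30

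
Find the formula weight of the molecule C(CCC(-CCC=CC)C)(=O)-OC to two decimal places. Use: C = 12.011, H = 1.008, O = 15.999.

184.28

Molecular formula: C11H20O2.
M = 11×12.011 + 20×1.008 + 2×15.999 = 184.28 g/mol.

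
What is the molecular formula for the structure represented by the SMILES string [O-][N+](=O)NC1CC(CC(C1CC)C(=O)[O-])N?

C9H16N3O4-

Heavy atoms from the SMILES: 9 C, 3 N, 4 O.
Implicit hydrogens by atom environment:
  4 × C: 1 H each → 4
  3 × C: 2 H each → 6
  2 × O: no H
  2 × O (charge -1): no H
  1 × C: 3 H
  1 × C: no H
  1 × N: 2 H
  1 × N: 1 H
  1 × N (charge +1): no H
  Total hydrogens = 16.
Net charge -1.
Molecular formula: C9H16N3O4-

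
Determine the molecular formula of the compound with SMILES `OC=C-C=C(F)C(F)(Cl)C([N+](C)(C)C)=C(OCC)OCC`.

C14H23ClF2NO3+

Heavy atoms from the SMILES: 14 C, 1 Cl, 2 F, 1 N, 3 O.
Implicit hydrogens by atom environment:
  5 × C: 3 H each → 15
  4 × C: no H
  3 × C: 1 H each → 3
  2 × C: 2 H each → 4
  2 × F: no H
  2 × O: no H
  1 × Cl: no H
  1 × N (charge +1): no H
  1 × O: 1 H
  Total hydrogens = 23.
Net charge +1.
Molecular formula: C14H23ClF2NO3+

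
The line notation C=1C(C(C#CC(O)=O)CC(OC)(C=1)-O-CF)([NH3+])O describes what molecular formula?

C11H15FNO5+

Heavy atoms from the SMILES: 11 C, 1 F, 1 N, 5 O.
Implicit hydrogens by atom environment:
  5 × C: no H
  3 × C: 1 H each → 3
  3 × O: no H
  2 × C: 2 H each → 4
  2 × O: 1 H each → 2
  1 × C: 3 H
  1 × F: no H
  1 × N (charge +1): 3 H
  Total hydrogens = 15.
Net charge +1.
Molecular formula: C11H15FNO5+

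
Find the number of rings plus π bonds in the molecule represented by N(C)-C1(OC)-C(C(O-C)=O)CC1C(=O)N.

3

Molecular formula from the SMILES: C9H16N2O4.
DoU = (2C + 2 + N − H − X)/2 = (2·9 + 2 + 2 − 16 − 0)/2 = 6/2 = 3.
(Structurally: 1 ring(s) + 2 π bond(s) = 3.)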